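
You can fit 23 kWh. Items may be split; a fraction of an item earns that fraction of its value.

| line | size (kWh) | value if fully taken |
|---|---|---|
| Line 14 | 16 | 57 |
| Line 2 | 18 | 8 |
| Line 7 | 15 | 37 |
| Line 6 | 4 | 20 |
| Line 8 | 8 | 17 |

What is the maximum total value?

84.4

Rank by value-to-size ratio: Line 6 20/4≈5, Line 14 57/16≈3.56, Line 7 37/15≈2.47, Line 8 17/8≈2.12, Line 2 8/18≈0.444.
Line 6: take in full, 4 kWh for value 20 — 19 left.
Take all of Line 14 (16 kWh, value 57) — 3 kWh left.
3 kWh left: a 3/15 share of Line 7 gives 37×3/15 = 7.4.
Total value = 84.4.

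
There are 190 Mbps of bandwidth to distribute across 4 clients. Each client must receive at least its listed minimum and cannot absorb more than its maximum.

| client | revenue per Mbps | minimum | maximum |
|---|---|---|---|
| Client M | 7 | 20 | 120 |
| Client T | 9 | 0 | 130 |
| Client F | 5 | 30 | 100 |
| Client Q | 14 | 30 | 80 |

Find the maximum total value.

Meeting every minimum uses 20+0+30+30 = 80 Mbps, leaving 110.
Order the clients by revenue per Mbps: Client Q 14 > Client T 9 > Client M 7 > Client F 5.
Client Q takes 50 more to reach its cap of 80 ; 60 left.
Client T has room for 130 more but only 60 remain, so it gets 60.
Total = 7×20 + 9×60 + 5×30 + 14×80 = 1950.

1950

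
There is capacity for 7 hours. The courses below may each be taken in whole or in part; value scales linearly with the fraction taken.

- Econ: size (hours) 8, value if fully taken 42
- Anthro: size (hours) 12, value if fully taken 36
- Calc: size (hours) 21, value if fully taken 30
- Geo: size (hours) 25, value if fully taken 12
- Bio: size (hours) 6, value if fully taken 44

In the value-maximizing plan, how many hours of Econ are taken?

Rank by value-to-size ratio: Bio 44/6≈7.33, Econ 42/8≈5.25, Anthro 36/12≈3, Calc 30/21≈1.43, Geo 12/25≈0.48.
Bio: take in full, 6 hours for value 44 — 1 left.
1 hours left: a 1/8 share of Econ gives 42×1/8 = 5.25.

1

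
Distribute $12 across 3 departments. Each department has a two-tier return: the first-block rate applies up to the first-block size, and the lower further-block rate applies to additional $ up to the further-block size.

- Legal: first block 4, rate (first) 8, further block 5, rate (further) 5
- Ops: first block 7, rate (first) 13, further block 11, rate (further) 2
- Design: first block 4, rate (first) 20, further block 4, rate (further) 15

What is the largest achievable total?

192

Order all 6 blocks by rate: Design/first 20 > Design/second 15 > Ops/first 13 > Legal/first 8 > Legal/second 5 > Ops/second 2.
Fill Design first block (4 at 20) ; 8 left.
Fill Design second block (4 at 15) ; 4 left.
Ops first at 13: only 4 left, fill 4.
Total = 20×4 + 15×4 + 13×4 = 192.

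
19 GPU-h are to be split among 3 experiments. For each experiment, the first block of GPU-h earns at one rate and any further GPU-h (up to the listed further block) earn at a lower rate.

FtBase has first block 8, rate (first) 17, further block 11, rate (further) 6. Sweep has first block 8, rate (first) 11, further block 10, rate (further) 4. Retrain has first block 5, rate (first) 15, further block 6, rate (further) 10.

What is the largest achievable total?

277

Rank every tier by rate: FtBase/first 17 > Retrain/first 15 > Sweep/first 11 > Retrain/second 10 > FtBase/second 6 > Sweep/second 4.
FtBase first at 17: fill all 8 ; 11 left.
Fill Retrain first block (5 at 15) ; 6 left.
Sweep first at 11: only 6 left, fill 6.
Total = 17×8 + 15×5 + 11×6 = 277.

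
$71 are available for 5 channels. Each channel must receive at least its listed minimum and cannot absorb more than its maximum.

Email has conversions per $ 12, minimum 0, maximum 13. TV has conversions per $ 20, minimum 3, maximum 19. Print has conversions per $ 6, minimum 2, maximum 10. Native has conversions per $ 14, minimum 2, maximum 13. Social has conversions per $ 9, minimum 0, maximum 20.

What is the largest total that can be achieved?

Meeting every minimum uses 0+3+2+2+0 = 7 $, leaving 64.
Rank by conversions per $: TV 20 > Native 14 > Email 12 > Social 9 > Print 6.
TV: +16 to 19 (cap) ; 48 left.
Native takes 11 more to reach its cap of 13 ; 37 left.
Email: +13 to 13 (cap) ; 24 left.
Social: +20 to 20 (cap) ; 4 left.
Only 4 left; Print takes them to reach 6.
Total = 12×13 + 20×19 + 6×6 + 14×13 + 9×20 = 934.

934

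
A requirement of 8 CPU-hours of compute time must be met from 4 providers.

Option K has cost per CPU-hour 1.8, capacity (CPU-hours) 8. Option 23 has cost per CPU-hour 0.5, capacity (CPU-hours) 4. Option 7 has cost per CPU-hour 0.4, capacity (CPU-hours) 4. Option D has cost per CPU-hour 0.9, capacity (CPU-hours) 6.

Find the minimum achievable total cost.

Cheapest first:
Take 4 from Option 7 at 0.4 → need 4 more.
Take 4 from Option 23 at 0.5 → need 0 more.
Option D, Option K: unused.
Cost = 4×0.4 + 4×0.5 = 3.6.

3.6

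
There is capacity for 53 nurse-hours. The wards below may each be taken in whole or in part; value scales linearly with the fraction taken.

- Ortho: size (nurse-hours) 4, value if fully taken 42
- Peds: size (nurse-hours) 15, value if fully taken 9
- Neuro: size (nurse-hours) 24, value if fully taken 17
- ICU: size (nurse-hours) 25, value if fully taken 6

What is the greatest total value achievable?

70.4

Sort by value density: Ortho 42/4≈10.5, Neuro 17/24≈0.708, Peds 9/15≈0.6, ICU 6/25≈0.24.
All 4 nurse-hours of Ortho fit (value 42) — 49 remain.
Neuro: take in full, 24 nurse-hours for value 17 — 25 left.
All 15 nurse-hours of Peds fit (value 9) — 10 remain.
Fill the last 10 nurse-hours with part of ICU: 10/25 of it earns 2.4.
Total value = 70.4.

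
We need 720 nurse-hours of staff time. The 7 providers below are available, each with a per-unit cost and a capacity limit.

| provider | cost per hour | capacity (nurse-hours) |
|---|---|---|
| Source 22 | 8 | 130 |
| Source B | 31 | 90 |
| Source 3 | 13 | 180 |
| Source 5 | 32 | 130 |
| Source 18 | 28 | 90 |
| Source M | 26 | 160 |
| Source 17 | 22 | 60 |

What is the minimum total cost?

Use providers in increasing cost order.
Source 22 (8): use full 130 ; 590 nurse-hours to go.
Source 3 (13): use full 180 ; 410 nurse-hours to go.
Source 17 (22): use full 60 ; 350 nurse-hours to go.
Source M at 26: take all 160 nurse-hours ; 190 still needed.
Source 18 (28): use full 90 ; 100 nurse-hours to go.
Take 90 from Source B at 31 ; need 10 more.
Source 5 (32): take the remaining 10 ; done.
Cost = 130×8 + 180×13 + 60×22 + 160×26 + 90×28 + 90×31 + 10×32 = 14490.

14490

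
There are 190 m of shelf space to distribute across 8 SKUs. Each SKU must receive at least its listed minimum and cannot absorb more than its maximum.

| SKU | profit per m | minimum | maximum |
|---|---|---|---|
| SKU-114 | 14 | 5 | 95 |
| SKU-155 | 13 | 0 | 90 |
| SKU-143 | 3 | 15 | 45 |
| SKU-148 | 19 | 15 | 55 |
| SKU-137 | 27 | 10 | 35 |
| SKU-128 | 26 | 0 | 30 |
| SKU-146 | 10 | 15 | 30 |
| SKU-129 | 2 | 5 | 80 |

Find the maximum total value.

3465

Meeting every minimum uses 5+0+15+15+10+0+15+5 = 65 m, leaving 125.
Order the SKUs by profit per m: SKU-137 27 > SKU-128 26 > SKU-148 19 > SKU-114 14 > SKU-155 13 > SKU-146 10 > SKU-143 3 > SKU-129 2.
SKU-137 takes 25 more to reach its cap of 35 ; 100 left.
SKU-128 takes 30 more to reach its cap of 30 ; 70 left.
SKU-148 takes 40 more to reach its cap of 55 ; 30 left.
Only 30 left; SKU-114 takes them to reach 35.
Total = 14×35 + 3×15 + 19×55 + 27×35 + 26×30 + 10×15 + 2×5 = 3465.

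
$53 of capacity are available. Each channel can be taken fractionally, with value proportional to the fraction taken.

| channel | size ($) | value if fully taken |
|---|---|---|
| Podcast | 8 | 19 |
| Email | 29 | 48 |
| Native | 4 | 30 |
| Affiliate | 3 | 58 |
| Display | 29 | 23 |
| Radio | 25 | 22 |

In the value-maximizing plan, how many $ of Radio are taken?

9

Rank by value-to-size ratio: Affiliate 58/3≈19.3, Native 30/4≈7.5, Podcast 19/8≈2.38, Email 48/29≈1.66, Radio 22/25≈0.88, Display 23/29≈0.793.
Affiliate: take in full, 3 $ for value 58 — 50 left.
All 4 $ of Native fit (value 30) — 46 remain.
All 8 $ of Podcast fit (value 19) — 38 remain.
Email: take in full, 29 $ for value 48 — 9 left.
9 $ left: a 9/25 share of Radio gives 22×9/25 = 7.92.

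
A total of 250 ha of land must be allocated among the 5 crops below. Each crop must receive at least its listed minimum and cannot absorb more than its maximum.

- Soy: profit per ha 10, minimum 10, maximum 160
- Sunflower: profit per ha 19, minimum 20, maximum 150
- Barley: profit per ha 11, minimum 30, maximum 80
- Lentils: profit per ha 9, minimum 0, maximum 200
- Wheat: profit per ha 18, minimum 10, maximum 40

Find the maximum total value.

Meeting every minimum uses 10+20+30+0+10 = 70 ha, leaving 180.
Order the crops by profit per ha: Sunflower 19 > Wheat 18 > Barley 11 > Soy 10 > Lentils 9.
Sunflower takes 130 more to reach its cap of 150 — 50 left.
Give Wheat 30 more to hit its cap of 40 — 20 left.
Barley: +20 (room for 50) → 50. Pool exhausted.
Total = 10×10 + 19×150 + 11×50 + 18×40 = 4220.

4220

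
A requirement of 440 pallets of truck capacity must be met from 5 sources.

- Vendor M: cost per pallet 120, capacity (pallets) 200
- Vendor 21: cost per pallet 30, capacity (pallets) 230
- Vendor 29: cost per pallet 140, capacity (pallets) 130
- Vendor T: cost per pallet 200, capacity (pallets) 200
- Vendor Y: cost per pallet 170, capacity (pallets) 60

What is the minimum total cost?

Fill from the cheapest source first.
Take 230 from Vendor 21 at 30 → need 210 more.
Take 200 from Vendor M at 120 → need 10 more.
Take 10 from Vendor 29 at 140 to finish.
Vendor Y, Vendor T: unused.
Cost = 230×30 + 200×120 + 10×140 = 32300.

32300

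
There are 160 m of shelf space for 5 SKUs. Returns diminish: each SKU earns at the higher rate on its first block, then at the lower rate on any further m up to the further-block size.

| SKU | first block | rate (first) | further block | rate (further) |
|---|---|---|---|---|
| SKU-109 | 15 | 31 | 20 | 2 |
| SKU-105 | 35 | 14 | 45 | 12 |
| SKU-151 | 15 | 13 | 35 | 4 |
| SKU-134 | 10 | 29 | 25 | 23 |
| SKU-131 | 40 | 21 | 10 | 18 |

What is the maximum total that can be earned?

3155

Treat each block as its own option and order by rate: SKU-109/tier1 31 > SKU-134/tier1 29 > SKU-134/tier2 23 > SKU-131/tier1 21 > SKU-131/tier2 18 > SKU-105/tier1 14 > SKU-151/tier1 13 > SKU-105/tier2 12 > SKU-151/tier2 4 > SKU-109/tier2 2.
SKU-109 tier1 at 31: fill all 15 — 145 left.
SKU-134/tier1 (29): +10 — 135 left.
SKU-134/tier2 (23): +25 — 110 left.
Fill SKU-131 tier1 block (40 at 21) — 70 left.
SKU-131/tier2 (18): +10 — 60 left.
SKU-105 tier1 at 14: fill all 35 — 25 left.
Fill SKU-151 tier1 block (15 at 13) — 10 left.
SKU-105/tier2: +10 of 45 at 12; pool empty.
Total = 31×15 + 29×10 + 23×25 + 21×40 + 18×10 + 14×35 + 13×15 + 12×10 = 3155.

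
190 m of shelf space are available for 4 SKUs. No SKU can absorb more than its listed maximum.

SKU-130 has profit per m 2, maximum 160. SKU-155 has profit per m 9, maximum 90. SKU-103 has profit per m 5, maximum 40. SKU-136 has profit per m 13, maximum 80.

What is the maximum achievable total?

1950

Highest profit per m first: SKU-136 13 > SKU-155 9 > SKU-103 5 > SKU-130 2.
SKU-136: +80 to 80 (cap) → 110 left.
SKU-155: +90 to 90 (cap) → 20 left.
SKU-103: +20 (room for 40) → 20. Pool exhausted.
Total = 9×90 + 5×20 + 13×80 = 1950.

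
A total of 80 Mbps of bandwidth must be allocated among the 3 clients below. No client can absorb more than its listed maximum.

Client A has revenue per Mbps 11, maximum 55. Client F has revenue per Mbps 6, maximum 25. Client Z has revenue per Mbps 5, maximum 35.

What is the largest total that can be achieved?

755

Rank by revenue per Mbps: Client A 11 > Client F 6 > Client Z 5.
Client A takes 55 to reach its cap of 55 → 25 left.
Client F takes 25 to reach its cap of 25 → 0 left.
Total = 11×55 + 6×25 = 755.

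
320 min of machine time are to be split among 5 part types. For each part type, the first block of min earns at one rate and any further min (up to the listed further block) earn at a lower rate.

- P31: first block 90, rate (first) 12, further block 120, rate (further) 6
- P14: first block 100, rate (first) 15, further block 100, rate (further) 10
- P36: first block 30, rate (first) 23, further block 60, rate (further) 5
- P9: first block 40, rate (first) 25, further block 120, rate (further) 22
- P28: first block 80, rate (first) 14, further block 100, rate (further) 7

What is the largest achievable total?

Treat each block as its own option and order by rate: P9/tier1 25 > P36/tier1 23 > P9/tier2 22 > P14/tier1 15 > P28/tier1 14 > P31/tier1 12 > P14/tier2 10 > P28/tier2 7 > P31/tier2 6 > P36/tier2 5.
P9 tier1 at 25: fill all 40 — 280 left.
P36/tier1 (23): +30 — 250 left.
P9/tier2 (22): +120 — 130 left.
P14/tier1 (15): +100 — 30 left.
P28/tier1: +30 of 80 at 14; pool empty.
Total = 25×40 + 23×30 + 22×120 + 15×100 + 14×30 = 6250.

6250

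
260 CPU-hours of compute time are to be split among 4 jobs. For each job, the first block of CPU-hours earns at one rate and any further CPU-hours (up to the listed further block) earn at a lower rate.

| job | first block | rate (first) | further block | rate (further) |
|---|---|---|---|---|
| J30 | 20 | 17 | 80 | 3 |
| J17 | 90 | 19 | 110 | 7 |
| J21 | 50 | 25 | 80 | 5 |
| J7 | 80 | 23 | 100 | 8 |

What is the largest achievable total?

Rank every tier by rate: J21/first 25 > J7/first 23 > J17/first 19 > J30/first 17 > J7/second 8 > J17/second 7 > J21/second 5 > J30/second 3.
Fill J21 first block (50 at 25) — 210 left.
J7/first (23): +80 — 130 left.
J17/first (19): +90 — 40 left.
J30 first at 17: fill all 20 — 20 left.
J7/second: +20 of 100 at 8; pool empty.
Total = 25×50 + 23×80 + 19×90 + 17×20 + 8×20 = 5300.

5300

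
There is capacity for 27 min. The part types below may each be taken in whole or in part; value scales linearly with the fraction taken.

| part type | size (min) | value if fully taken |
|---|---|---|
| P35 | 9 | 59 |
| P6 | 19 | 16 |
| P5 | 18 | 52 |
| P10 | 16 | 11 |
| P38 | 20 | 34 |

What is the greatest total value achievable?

Rank by value-to-size ratio: P35 59/9≈6.56, P5 52/18≈2.89, P38 34/20≈1.7, P6 16/19≈0.842, P10 11/16≈0.688.
All 9 min of P35 fit (value 59) — 18 remain.
Take all of P5 (18 min, value 52) — 0 min left.
Total value = 111.

111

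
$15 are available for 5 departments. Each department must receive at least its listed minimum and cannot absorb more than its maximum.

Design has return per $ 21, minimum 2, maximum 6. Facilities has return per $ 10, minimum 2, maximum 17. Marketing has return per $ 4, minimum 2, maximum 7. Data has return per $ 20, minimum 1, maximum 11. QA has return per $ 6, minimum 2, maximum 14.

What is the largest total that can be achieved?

226

Meeting every minimum uses 2+2+2+1+2 = 9 $, leaving 6.
Rank by return per $: Design 21 > Data 20 > Facilities 10 > QA 6 > Marketing 4.
Design takes 4 more to reach its cap of 6 — 2 left.
Data: +2 (room for 10) → 3. Pool exhausted.
Total = 21×6 + 10×2 + 4×2 + 20×3 + 6×2 = 226.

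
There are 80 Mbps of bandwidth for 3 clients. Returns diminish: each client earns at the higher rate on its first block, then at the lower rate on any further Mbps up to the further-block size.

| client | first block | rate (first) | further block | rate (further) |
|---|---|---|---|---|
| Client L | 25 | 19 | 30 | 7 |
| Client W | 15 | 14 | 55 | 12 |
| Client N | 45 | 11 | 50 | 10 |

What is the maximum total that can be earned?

1165

Treat each block as its own option and order by rate: Client L/tier1 19 > Client W/tier1 14 > Client W/tier2 12 > Client N/tier1 11 > Client N/tier2 10 > Client L/tier2 7.
Fill Client L tier1 block (25 at 19) → 55 left.
Fill Client W tier1 block (15 at 14) → 40 left.
Client W/tier2: +40 of 55 at 12; pool empty.
Total = 19×25 + 14×15 + 12×40 = 1165.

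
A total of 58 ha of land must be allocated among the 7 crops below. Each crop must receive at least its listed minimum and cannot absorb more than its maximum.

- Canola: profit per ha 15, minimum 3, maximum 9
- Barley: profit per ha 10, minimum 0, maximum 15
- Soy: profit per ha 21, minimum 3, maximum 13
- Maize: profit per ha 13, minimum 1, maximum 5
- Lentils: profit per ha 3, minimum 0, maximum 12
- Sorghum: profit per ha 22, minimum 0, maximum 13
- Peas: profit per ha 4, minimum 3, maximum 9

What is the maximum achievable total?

Meeting every minimum uses 3+0+3+1+0+0+3 = 10 ha, leaving 48.
Order the crops by profit per ha: Sorghum 22 > Soy 21 > Canola 15 > Maize 13 > Barley 10 > Peas 4 > Lentils 3.
Sorghum: +13 to 13 (cap) — 35 left.
Give Soy 10 more to hit its cap of 13 — 25 left.
Give Canola 6 more to hit its cap of 9 — 19 left.
Maize: +4 to 5 (cap) — 15 left.
Barley takes 15 more to reach its cap of 15 — 0 left.
Total = 15×9 + 10×15 + 21×13 + 13×5 + 22×13 + 4×3 = 921.

921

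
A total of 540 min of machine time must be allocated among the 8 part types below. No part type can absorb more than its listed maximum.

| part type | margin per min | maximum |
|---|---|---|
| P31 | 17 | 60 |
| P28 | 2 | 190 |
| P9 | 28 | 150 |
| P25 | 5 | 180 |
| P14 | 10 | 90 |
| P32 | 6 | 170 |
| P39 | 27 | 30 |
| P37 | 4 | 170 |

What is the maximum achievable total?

Rank by margin per min: P9 28 > P39 27 > P31 17 > P14 10 > P32 6 > P25 5 > P37 4 > P28 2.
P9 takes 150 to reach its cap of 150 — 390 left.
P39: +30 to 30 (cap) — 360 left.
Give P31 60 to hit its cap of 60 — 300 left.
Give P14 90 to hit its cap of 90 — 210 left.
P32: +170 to 170 (cap) — 40 left.
P25: +40 (room for 180) → 40. Pool exhausted.
Total = 17×60 + 28×150 + 5×40 + 10×90 + 6×170 + 27×30 = 8150.

8150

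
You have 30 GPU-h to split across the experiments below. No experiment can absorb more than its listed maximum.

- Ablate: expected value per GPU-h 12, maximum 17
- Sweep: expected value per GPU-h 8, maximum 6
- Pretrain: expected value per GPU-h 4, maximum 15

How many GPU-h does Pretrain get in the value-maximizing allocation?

Rank by expected value per GPU-h: Ablate 12 > Sweep 8 > Pretrain 4.
Ablate takes 17 to reach its cap of 17 ; 13 left.
Sweep takes 6 to reach its cap of 6 ; 7 left.
Pretrain has room for 15 but only 7 remain, so it gets 7.

7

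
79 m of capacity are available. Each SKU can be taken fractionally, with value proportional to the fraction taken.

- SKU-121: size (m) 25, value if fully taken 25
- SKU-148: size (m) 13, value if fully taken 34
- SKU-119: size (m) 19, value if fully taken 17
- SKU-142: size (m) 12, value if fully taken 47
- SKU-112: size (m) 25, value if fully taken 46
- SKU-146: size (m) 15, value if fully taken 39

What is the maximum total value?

Rank by value-to-size ratio: SKU-142 47/12≈3.92, SKU-148 34/13≈2.62, SKU-146 39/15≈2.6, SKU-112 46/25≈1.84, SKU-121 25/25≈1, SKU-119 17/19≈0.895.
All 12 m of SKU-142 fit (value 47) ; 67 remain.
All 13 m of SKU-148 fit (value 34) ; 54 remain.
All 15 m of SKU-146 fit (value 39) ; 39 remain.
All 25 m of SKU-112 fit (value 46) ; 14 remain.
14 m left: a 14/25 share of SKU-121 gives 25×14/25 = 14.
Total value = 180.

180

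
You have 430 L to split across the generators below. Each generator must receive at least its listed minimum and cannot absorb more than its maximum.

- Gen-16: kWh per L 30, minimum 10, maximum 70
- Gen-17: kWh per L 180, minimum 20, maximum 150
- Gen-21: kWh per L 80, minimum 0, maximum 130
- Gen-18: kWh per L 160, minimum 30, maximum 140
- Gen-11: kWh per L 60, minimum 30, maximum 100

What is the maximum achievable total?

Meeting every minimum uses 10+20+0+30+30 = 90 L, leaving 340.
Order the generators by kWh per L: Gen-17 180 > Gen-18 160 > Gen-21 80 > Gen-11 60 > Gen-16 30.
Gen-17: +130 to 150 (cap) → 210 left.
Gen-18: +110 to 140 (cap) → 100 left.
Only 100 left; Gen-21 takes them to reach 100.
Total = 30×10 + 180×150 + 80×100 + 160×140 + 60×30 = 59500.

59500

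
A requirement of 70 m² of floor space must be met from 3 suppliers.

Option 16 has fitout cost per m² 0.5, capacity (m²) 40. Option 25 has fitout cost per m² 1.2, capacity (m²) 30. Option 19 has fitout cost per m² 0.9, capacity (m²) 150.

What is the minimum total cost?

47

Fill from the cheapest supplier first.
Option 16 (0.5): use full 40 ; 30 m² to go.
Option 19 (0.9): take the remaining 30 ; done.
Option 25: unused.
Cost = 40×0.5 + 30×0.9 = 47.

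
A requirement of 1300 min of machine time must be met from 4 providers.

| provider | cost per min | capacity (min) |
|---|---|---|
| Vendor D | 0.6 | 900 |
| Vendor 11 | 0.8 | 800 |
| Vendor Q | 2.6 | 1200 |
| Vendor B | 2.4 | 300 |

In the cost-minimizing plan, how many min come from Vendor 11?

Use providers in increasing cost order.
Vendor D (0.6): use full 900 — 400 min to go.
Vendor 11 (0.8): take the remaining 400 — done.
Vendor B, Vendor Q: unused.

400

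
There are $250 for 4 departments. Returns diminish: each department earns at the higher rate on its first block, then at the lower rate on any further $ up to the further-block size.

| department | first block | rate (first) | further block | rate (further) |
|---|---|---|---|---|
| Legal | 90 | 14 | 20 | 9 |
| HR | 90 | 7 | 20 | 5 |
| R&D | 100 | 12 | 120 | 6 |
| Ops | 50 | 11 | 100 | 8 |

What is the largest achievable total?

3100

Order all 8 blocks by rate: Legal/tier1 14 > R&D/tier1 12 > Ops/tier1 11 > Legal/tier2 9 > Ops/tier2 8 > HR/tier1 7 > R&D/tier2 6 > HR/tier2 5.
Fill Legal tier1 block (90 at 14) ; 160 left.
Fill R&D tier1 block (100 at 12) ; 60 left.
Fill Ops tier1 block (50 at 11) ; 10 left.
Legal tier2 at 9: only 10 left, fill 10.
Total = 14×90 + 12×100 + 11×50 + 9×10 = 3100.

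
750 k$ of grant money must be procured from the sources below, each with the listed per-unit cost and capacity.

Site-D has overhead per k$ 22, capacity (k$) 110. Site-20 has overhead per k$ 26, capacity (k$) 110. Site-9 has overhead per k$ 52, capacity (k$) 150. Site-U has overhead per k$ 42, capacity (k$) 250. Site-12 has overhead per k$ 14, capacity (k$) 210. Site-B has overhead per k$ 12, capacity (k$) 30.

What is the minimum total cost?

Fill from the cheapest source first.
Site-B at 12: take all 30 k$ → 720 still needed.
Site-12 at 14: take all 210 k$ → 510 still needed.
Site-D at 22: take all 110 k$ → 400 still needed.
Take 110 from Site-20 at 26 → need 290 more.
Take 250 from Site-U at 42 → need 40 more.
Site-9 (52): take the remaining 40 → done.
Cost = 30×12 + 210×14 + 110×22 + 110×26 + 250×42 + 40×52 = 21160.

21160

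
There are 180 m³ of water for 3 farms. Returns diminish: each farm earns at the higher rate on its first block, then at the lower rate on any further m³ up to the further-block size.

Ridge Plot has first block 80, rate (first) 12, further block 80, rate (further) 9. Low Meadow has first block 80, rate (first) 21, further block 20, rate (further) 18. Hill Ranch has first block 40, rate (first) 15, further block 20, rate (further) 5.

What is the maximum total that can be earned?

3120

Order all 6 blocks by rate: Low Meadow/first 21 > Low Meadow/second 18 > Hill Ranch/first 15 > Ridge Plot/first 12 > Ridge Plot/second 9 > Hill Ranch/second 5.
Fill Low Meadow first block (80 at 21) ; 100 left.
Fill Low Meadow second block (20 at 18) ; 80 left.
Hill Ranch/first (15): +40 ; 40 left.
Ridge Plot/first: +40 of 80 at 12; pool empty.
Total = 21×80 + 18×20 + 15×40 + 12×40 = 3120.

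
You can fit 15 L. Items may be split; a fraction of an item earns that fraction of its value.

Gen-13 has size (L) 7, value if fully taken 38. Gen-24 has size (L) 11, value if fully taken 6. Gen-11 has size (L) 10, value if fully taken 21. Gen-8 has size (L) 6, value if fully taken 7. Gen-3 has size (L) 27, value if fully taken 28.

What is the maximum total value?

Rank by value-to-size ratio: Gen-13 38/7≈5.43, Gen-11 21/10≈2.1, Gen-8 7/6≈1.17, Gen-3 28/27≈1.04, Gen-24 6/11≈0.545.
All 7 L of Gen-13 fit (value 38) — 8 remain.
Fill the last 8 L with part of Gen-11: 8/10 of it earns 16.8.
Total value = 54.8.

54.8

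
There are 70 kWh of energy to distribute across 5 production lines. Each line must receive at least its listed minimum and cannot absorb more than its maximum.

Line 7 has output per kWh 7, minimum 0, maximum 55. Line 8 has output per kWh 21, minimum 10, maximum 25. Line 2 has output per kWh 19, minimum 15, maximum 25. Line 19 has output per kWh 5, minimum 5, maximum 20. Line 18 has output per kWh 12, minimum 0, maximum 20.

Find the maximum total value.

Meeting every minimum uses 0+10+15+5+0 = 30 kWh, leaving 40.
Highest output per kWh first: Line 8 21 > Line 2 19 > Line 18 12 > Line 7 7 > Line 19 5.
Line 8 takes 15 more to reach its cap of 25 — 25 left.
Line 2 takes 10 more to reach its cap of 25 — 15 left.
Only 15 left; Line 18 takes them to reach 15.
Total = 21×25 + 19×25 + 5×5 + 12×15 = 1205.

1205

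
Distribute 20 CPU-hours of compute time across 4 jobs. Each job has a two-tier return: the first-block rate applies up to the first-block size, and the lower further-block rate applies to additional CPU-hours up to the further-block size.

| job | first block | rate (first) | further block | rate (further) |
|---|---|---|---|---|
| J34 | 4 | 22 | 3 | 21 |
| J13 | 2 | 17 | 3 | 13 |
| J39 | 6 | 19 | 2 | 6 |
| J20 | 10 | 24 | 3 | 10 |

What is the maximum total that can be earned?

Rank every tier by rate: J20/T1 24 > J34/T1 22 > J34/T2 21 > J39/T1 19 > J13/T1 17 > J13/T2 13 > J20/T2 10 > J39/T2 6.
J20/T1 (24): +10 — 10 left.
J34/T1 (22): +4 — 6 left.
J34/T2 (21): +3 — 3 left.
3 remain; put them into J39 T1 at 19.
Total = 24×10 + 22×4 + 21×3 + 19×3 = 448.

448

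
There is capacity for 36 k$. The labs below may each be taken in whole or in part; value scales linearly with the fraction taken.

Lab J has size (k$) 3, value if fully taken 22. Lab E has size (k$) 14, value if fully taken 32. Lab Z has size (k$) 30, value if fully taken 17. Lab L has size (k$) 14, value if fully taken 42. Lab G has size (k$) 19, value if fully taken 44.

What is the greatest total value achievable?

Rank by value-to-size ratio: Lab J 22/3≈7.33, Lab L 42/14≈3, Lab G 44/19≈2.32, Lab E 32/14≈2.29, Lab Z 17/30≈0.567.
Lab J: take in full, 3 k$ for value 22 — 33 left.
Take all of Lab L (14 k$, value 42) — 19 k$ left.
All 19 k$ of Lab G fit (value 44) — 0 remain.
Total value = 108.

108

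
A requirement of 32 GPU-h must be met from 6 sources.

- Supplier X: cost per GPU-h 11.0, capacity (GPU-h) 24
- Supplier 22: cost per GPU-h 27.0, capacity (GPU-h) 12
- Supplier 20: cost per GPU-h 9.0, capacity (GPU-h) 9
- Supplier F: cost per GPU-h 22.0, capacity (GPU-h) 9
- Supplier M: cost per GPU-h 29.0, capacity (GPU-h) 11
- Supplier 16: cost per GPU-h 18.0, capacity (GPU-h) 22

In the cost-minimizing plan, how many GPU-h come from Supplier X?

23

Cheapest first:
Supplier 20 (9.0): use full 9 → 23 GPU-h to go.
Take 23 from Supplier X at 11.0 to finish.
Supplier 16, Supplier F, Supplier 22, Supplier M: unused.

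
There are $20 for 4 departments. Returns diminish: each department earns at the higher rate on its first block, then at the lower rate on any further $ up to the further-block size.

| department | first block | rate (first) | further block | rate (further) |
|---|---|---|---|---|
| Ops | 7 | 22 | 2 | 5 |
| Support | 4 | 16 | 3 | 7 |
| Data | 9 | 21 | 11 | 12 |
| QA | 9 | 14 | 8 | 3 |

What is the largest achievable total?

Treat each block as its own option and order by rate: Ops/first 22 > Data/first 21 > Support/first 16 > QA/first 14 > Data/second 12 > Support/second 7 > Ops/second 5 > QA/second 3.
Fill Ops first block (7 at 22) ; 13 left.
Data first at 21: fill all 9 ; 4 left.
Fill Support first block (4 at 16) ; 0 left.
Total = 22×7 + 21×9 + 16×4 = 407.

407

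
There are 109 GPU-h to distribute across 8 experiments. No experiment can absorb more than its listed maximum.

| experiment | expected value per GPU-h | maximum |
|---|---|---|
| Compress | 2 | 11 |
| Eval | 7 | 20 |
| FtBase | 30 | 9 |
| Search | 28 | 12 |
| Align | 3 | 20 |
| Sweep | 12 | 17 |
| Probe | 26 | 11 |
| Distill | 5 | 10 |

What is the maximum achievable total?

Order the experiments by expected value per GPU-h: FtBase 30 > Search 28 > Probe 26 > Sweep 12 > Eval 7 > Distill 5 > Align 3 > Compress 2.
Give FtBase 9 to hit its cap of 9 ; 100 left.
Search: +12 to 12 (cap) ; 88 left.
Give Probe 11 to hit its cap of 11 ; 77 left.
Sweep: +17 to 17 (cap) ; 60 left.
Eval takes 20 to reach its cap of 20 ; 40 left.
Give Distill 10 to hit its cap of 10 ; 30 left.
Align takes 20 to reach its cap of 20 ; 10 left.
Compress: +10 (room for 11) → 10. Pool exhausted.
Total = 2×10 + 7×20 + 30×9 + 28×12 + 3×20 + 12×17 + 26×11 + 5×10 = 1366.

1366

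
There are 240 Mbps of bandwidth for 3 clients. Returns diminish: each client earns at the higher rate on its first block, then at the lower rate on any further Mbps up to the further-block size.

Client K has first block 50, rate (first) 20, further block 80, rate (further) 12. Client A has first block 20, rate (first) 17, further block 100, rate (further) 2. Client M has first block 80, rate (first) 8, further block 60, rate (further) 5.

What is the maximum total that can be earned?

2990

Order all 6 blocks by rate: Client K/T1 20 > Client A/T1 17 > Client K/T2 12 > Client M/T1 8 > Client M/T2 5 > Client A/T2 2.
Client K T1 at 20: fill all 50 → 190 left.
Client A T1 at 17: fill all 20 → 170 left.
Client K/T2 (12): +80 → 90 left.
Client M T1 at 8: fill all 80 → 10 left.
Client M/T2: +10 of 60 at 5; pool empty.
Total = 20×50 + 17×20 + 12×80 + 8×80 + 5×10 = 2990.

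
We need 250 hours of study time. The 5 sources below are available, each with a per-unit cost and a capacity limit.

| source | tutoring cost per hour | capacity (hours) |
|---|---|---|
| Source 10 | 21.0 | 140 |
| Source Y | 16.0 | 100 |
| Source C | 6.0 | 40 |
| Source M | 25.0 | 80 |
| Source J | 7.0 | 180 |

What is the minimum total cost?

Fill from the cheapest source first.
Source C at 6.0: take all 40 hours → 210 still needed.
Source J at 7.0: take all 180 hours → 30 still needed.
Source Y at 16.0: take 30 of its 100 → requirement met.
Source 10, Source M: unused.
Cost = 40×6.0 + 180×7.0 + 30×16.0 = 1980.

1980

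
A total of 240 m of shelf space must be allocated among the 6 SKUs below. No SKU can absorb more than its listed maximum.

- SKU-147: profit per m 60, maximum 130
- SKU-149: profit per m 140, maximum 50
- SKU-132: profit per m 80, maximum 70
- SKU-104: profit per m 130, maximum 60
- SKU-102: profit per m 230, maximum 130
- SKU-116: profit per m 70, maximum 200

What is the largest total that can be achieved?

44700

Highest profit per m first: SKU-102 230 > SKU-149 140 > SKU-104 130 > SKU-132 80 > SKU-116 70 > SKU-147 60.
Give SKU-102 130 to hit its cap of 130 → 110 left.
Give SKU-149 50 to hit its cap of 50 → 60 left.
SKU-104 takes 60 to reach its cap of 60 → 0 left.
Total = 140×50 + 130×60 + 230×130 = 44700.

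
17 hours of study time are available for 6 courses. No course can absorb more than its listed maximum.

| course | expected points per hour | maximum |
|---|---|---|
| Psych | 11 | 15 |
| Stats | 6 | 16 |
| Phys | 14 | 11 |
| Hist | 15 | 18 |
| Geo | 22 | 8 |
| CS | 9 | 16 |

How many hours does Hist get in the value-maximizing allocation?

Order the courses by expected points per hour: Geo 22 > Hist 15 > Phys 14 > Psych 11 > CS 9 > Stats 6.
Geo: +8 to 8 (cap) → 9 left.
Hist: +9 (room for 18) → 9. Pool exhausted.

9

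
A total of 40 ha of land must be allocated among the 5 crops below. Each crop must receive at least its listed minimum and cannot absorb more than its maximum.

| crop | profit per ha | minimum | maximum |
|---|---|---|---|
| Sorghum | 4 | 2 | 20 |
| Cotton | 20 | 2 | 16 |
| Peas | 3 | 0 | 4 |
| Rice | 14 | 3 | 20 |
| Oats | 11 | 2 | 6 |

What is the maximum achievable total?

Meeting every minimum uses 2+2+0+3+2 = 9 ha, leaving 31.
Order the crops by profit per ha: Cotton 20 > Rice 14 > Oats 11 > Sorghum 4 > Peas 3.
Give Cotton 14 more to hit its cap of 16 ; 17 left.
Rice: +17 to 20 (cap) ; 0 left.
Total = 4×2 + 20×16 + 14×20 + 11×2 = 630.

630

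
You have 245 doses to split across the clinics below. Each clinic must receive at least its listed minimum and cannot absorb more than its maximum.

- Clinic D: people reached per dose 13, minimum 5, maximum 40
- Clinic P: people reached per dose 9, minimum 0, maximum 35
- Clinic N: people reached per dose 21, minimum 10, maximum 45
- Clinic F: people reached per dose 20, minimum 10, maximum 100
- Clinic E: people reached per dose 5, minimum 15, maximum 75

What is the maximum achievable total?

Meeting every minimum uses 5+0+10+10+15 = 40 doses, leaving 205.
Rank by people reached per dose: Clinic N 21 > Clinic F 20 > Clinic D 13 > Clinic P 9 > Clinic E 5.
Clinic N takes 35 more to reach its cap of 45 → 170 left.
Give Clinic F 90 more to hit its cap of 100 → 80 left.
Give Clinic D 35 more to hit its cap of 40 → 45 left.
Clinic P takes 35 more to reach its cap of 35 → 10 left.
Clinic E has room for 60 more but only 10 remain, so it gets 25.
Total = 13×40 + 9×35 + 21×45 + 20×100 + 5×25 = 3905.

3905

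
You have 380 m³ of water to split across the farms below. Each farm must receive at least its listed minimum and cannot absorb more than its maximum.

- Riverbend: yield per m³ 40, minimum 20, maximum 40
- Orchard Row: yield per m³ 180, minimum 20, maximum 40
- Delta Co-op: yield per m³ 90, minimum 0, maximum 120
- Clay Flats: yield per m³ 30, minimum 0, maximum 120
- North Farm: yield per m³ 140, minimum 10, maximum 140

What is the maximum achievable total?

Meeting every minimum uses 20+20+0+0+10 = 50 m³, leaving 330.
Rank by yield per m³: Orchard Row 180 > North Farm 140 > Delta Co-op 90 > Riverbend 40 > Clay Flats 30.
Give Orchard Row 20 more to hit its cap of 40 → 310 left.
Give North Farm 130 more to hit its cap of 140 → 180 left.
Delta Co-op: +120 to 120 (cap) → 60 left.
Riverbend: +20 to 40 (cap) → 40 left.
Clay Flats: +40 (room for 120) → 40. Pool exhausted.
Total = 40×40 + 180×40 + 90×120 + 30×40 + 140×140 = 40400.

40400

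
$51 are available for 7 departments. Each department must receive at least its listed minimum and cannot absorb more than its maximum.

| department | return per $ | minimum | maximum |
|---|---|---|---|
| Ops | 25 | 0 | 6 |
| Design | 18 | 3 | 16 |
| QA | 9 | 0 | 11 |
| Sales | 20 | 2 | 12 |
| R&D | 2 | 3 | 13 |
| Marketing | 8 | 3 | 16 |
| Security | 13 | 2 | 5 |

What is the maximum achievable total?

Meeting every minimum uses 0+3+0+2+3+3+2 = 13 $, leaving 38.
Rank by return per $: Ops 25 > Sales 20 > Design 18 > Security 13 > QA 9 > Marketing 8 > R&D 2.
Ops: +6 to 6 (cap) ; 32 left.
Sales takes 10 more to reach its cap of 12 ; 22 left.
Give Design 13 more to hit its cap of 16 ; 9 left.
Security: +3 to 5 (cap) ; 6 left.
Only 6 left; QA takes them to reach 6.
Total = 25×6 + 18×16 + 9×6 + 20×12 + 2×3 + 8×3 + 13×5 = 827.

827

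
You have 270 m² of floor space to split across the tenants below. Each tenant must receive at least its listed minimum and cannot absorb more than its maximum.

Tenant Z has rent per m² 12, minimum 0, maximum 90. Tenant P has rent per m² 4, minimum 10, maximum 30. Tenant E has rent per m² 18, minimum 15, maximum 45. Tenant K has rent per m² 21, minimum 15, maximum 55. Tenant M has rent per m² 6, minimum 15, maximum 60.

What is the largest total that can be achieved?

3485

Meeting every minimum uses 0+10+15+15+15 = 55 m², leaving 215.
Highest rent per m² first: Tenant K 21 > Tenant E 18 > Tenant Z 12 > Tenant M 6 > Tenant P 4.
Give Tenant K 40 more to hit its cap of 55 ; 175 left.
Tenant E takes 30 more to reach its cap of 45 ; 145 left.
Tenant Z: +90 to 90 (cap) ; 55 left.
Tenant M: +45 to 60 (cap) ; 10 left.
Tenant P: +10 (room for 20) → 20. Pool exhausted.
Total = 12×90 + 4×20 + 18×45 + 21×55 + 6×60 = 3485.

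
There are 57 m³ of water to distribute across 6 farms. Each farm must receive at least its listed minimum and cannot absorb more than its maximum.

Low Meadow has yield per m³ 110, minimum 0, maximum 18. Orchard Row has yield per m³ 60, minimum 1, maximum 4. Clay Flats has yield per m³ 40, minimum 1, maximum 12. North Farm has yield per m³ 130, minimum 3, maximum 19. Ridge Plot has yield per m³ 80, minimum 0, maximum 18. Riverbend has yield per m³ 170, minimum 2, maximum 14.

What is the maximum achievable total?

Meeting every minimum uses 0+1+1+3+0+2 = 7 m³, leaving 50.
Highest yield per m³ first: Riverbend 170 > North Farm 130 > Low Meadow 110 > Ridge Plot 80 > Orchard Row 60 > Clay Flats 40.
Riverbend takes 12 more to reach its cap of 14 — 38 left.
North Farm: +16 to 19 (cap) — 22 left.
Give Low Meadow 18 more to hit its cap of 18 — 4 left.
Ridge Plot has room for 18 more but only 4 remain, so it gets 4.
Total = 110×18 + 60×1 + 40×1 + 130×19 + 80×4 + 170×14 = 7250.

7250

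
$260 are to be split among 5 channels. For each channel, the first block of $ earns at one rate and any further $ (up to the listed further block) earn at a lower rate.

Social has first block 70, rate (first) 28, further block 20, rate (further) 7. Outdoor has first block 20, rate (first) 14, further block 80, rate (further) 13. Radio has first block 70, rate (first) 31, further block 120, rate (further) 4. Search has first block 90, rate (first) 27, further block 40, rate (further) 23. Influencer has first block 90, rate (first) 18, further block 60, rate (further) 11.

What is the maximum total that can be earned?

7250

Order all 10 blocks by rate: Radio/tier1 31 > Social/tier1 28 > Search/tier1 27 > Search/tier2 23 > Influencer/tier1 18 > Outdoor/tier1 14 > Outdoor/tier2 13 > Influencer/tier2 11 > Social/tier2 7 > Radio/tier2 4.
Fill Radio tier1 block (70 at 31) → 190 left.
Social/tier1 (28): +70 → 120 left.
Search tier1 at 27: fill all 90 → 30 left.
Search/tier2: +30 of 40 at 23; pool empty.
Total = 31×70 + 28×70 + 27×90 + 23×30 = 7250.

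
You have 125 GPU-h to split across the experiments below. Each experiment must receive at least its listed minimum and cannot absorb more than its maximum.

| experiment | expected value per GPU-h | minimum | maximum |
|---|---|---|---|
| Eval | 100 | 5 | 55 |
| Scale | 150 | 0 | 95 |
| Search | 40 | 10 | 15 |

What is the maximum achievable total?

Meeting every minimum uses 5+0+10 = 15 GPU-h, leaving 110.
Rank by expected value per GPU-h: Scale 150 > Eval 100 > Search 40.
Scale: +95 to 95 (cap) — 15 left.
Only 15 left; Eval takes them to reach 20.
Total = 100×20 + 150×95 + 40×10 = 16650.

16650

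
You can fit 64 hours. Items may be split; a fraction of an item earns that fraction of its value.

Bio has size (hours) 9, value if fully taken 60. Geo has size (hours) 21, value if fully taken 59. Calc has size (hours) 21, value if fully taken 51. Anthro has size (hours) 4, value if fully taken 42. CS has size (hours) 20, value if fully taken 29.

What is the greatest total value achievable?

225.05

Best value per unit of size first: Anthro 42/4≈10.5, Bio 60/9≈6.67, Geo 59/21≈2.81, Calc 51/21≈2.43, CS 29/20≈1.45.
Anthro: take in full, 4 hours for value 42 → 60 left.
Bio: take in full, 9 hours for value 60 → 51 left.
Take all of Geo (21 hours, value 59) → 30 hours left.
Calc: take in full, 21 hours for value 51 → 9 left.
9 hours left: a 9/20 share of CS gives 29×9/20 = 13.05.
Total value = 225.05.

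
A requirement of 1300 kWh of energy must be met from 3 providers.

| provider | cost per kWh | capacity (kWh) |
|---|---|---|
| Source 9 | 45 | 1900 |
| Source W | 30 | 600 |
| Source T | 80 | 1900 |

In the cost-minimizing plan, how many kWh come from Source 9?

Fill from the cheapest provider first.
Source W at 30: take all 600 kWh ; 700 still needed.
Source 9 at 45: take 700 of its 1900 ; requirement met.
Source T: unused.

700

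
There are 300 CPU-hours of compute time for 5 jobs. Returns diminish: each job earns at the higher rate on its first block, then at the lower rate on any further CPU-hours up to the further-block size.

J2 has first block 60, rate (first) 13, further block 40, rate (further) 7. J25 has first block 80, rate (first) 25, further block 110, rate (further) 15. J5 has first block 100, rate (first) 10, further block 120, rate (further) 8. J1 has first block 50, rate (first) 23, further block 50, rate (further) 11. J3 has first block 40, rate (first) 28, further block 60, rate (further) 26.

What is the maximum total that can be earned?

Treat each block as its own option and order by rate: J3/T1 28 > J3/T2 26 > J25/T1 25 > J1/T1 23 > J25/T2 15 > J2/T1 13 > J1/T2 11 > J5/T1 10 > J5/T2 8 > J2/T2 7.
J3/T1 (28): +40 → 260 left.
J3 T2 at 26: fill all 60 → 200 left.
J25/T1 (25): +80 → 120 left.
J1 T1 at 23: fill all 50 → 70 left.
J25/T2: +70 of 110 at 15; pool empty.
Total = 28×40 + 26×60 + 25×80 + 23×50 + 15×70 = 6880.

6880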